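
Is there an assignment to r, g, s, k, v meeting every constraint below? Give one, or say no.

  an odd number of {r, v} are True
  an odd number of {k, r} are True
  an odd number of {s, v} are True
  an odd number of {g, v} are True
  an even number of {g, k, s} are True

r=T; g=T; s=T; k=F; v=F

{r, v}: 1 true → odd ✓
{k, r}: 1 true → odd ✓
{s, v}: 1 true → odd ✓
{g, v}: 1 true → odd ✓
{g, k, s}: 2 true → even ✓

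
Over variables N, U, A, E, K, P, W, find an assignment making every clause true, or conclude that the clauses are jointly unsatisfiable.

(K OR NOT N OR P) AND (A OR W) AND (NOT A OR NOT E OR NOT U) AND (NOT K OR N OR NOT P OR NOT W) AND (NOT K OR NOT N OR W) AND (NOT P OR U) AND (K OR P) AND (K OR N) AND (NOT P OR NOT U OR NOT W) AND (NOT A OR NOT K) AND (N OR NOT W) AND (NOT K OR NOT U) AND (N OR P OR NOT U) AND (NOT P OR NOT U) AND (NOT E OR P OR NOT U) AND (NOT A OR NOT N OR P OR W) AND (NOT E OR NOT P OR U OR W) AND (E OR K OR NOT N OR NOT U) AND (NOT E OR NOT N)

N: True, U: False, A: False, E: False, K: True, P: False, W: True

Set N = True.
  then (NOT E OR NOT N) forces E = False.
Try U = True:
  (NOT K OR NOT U) forces K = False.
  clause (E OR K OR NOT N OR NOT U) is falsified — backtrack.
So U = False.
  then (NOT P OR U) forces P = False.
  then (K OR P) forces K = True.
  then (NOT A OR NOT K) forces A = False.
  then (A OR W) forces W = True.
All clauses satisfied.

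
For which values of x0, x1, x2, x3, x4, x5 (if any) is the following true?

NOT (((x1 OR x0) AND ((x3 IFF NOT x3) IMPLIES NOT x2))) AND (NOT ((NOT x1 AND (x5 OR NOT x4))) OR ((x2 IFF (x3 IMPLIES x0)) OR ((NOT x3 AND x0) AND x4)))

x0: False; x1: False; x2: False; x3: True; x4: False; x5: True

  NOT (((x1 OR x0) AND ((x3 IFF NOT x3) IMPLIES NOT x2))) = True
    (x1 OR x0) AND ((x3 IFF NOT x3) IMPLIES NOT x2) = False
      x1 OR x0 = False
      (x3 IFF NOT x3) IMPLIES NOT x2 = True
        x3 IFF NOT x3 = False
          NOT x3 = False
        NOT x2 = True
  NOT ((NOT x1 AND (x5 OR NOT x4))) OR ((x2 IFF (x3 IMPLIES x0)) OR ((NOT x3 AND x0) AND x4)) = True
    NOT ((NOT x1 AND (x5 OR NOT x4))) = False
      NOT x1 AND (x5 OR NOT x4) = True
        NOT x1 = True
        x5 OR NOT x4 = True
          NOT x4 = True
    (x2 IFF (x3 IMPLIES x0)) OR ((NOT x3 AND x0) AND x4) = True
      x2 IFF (x3 IMPLIES x0) = True
        x3 IMPLIES x0 = False
      (NOT x3 AND x0) AND x4 = False
        NOT x3 AND x0 = False
          NOT x3 = False
Both conjuncts True, so the formula holds.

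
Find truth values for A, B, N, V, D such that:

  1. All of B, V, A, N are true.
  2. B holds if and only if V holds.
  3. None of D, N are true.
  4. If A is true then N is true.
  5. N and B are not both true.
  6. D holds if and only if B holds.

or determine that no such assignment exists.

Unsatisfiable — no assignment works.

Case N = True:
  Constraint (3) is violated (N=T) — contradiction.
Case N = False:
  Constraint (1) is violated (N=F) — contradiction.
Both cases fail — unsatisfiable.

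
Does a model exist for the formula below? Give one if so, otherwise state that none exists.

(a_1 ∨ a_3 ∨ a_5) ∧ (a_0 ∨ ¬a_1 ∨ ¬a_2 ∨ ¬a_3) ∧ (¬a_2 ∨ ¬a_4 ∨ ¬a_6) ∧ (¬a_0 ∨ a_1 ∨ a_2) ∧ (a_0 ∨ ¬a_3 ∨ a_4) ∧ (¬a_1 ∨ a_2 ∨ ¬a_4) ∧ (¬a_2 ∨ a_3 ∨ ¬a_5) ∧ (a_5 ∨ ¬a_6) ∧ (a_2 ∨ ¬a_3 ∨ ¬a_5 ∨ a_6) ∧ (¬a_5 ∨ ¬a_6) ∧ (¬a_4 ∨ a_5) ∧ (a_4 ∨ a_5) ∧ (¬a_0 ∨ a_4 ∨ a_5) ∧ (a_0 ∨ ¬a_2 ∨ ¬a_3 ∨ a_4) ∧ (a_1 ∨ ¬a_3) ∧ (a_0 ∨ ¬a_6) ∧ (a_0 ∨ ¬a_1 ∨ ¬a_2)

a_0: False, a_1: False, a_2: False, a_3: False, a_4: True, a_5: True, a_6: False

Set a_0 = False.
  then (a_0 ∨ ¬a_6) forces a_6 = False.
Set a_1 = False.
  then (a_1 ∨ ¬a_3) forces a_3 = False.
  then (a_1 ∨ a_3 ∨ a_5) forces a_5 = True.
  then (¬a_2 ∨ a_3 ∨ ¬a_5) forces a_2 = False.
Set a_4 = True.
All clauses satisfied.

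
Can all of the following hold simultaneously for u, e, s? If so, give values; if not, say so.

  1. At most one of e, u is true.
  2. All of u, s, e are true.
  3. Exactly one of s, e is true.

Case u = True:
  (1) with u=T forces e = False.
  Constraint (2) is violated (e=F) — contradiction.
Case u = False:
  Constraint (2) is violated (u=F) — contradiction.
Both cases fail — unsatisfiable.

The formula is unsatisfiable.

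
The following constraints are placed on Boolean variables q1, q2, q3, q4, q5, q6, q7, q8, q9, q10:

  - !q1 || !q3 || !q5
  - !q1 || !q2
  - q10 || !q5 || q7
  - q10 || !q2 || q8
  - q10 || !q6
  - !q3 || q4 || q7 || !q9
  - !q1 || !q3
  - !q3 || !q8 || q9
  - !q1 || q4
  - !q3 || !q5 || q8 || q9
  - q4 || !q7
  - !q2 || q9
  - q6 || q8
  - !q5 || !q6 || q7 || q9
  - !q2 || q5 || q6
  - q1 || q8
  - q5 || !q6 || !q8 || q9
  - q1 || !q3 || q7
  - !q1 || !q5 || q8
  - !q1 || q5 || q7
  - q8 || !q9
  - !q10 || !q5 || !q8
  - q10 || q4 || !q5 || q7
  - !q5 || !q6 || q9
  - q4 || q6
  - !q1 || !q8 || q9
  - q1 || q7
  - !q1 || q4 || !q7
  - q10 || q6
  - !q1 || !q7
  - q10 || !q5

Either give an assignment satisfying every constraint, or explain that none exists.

q1=F; q2=T; q3=F; q4=T; q5=F; q6=T; q7=T; q8=T; q9=T; q10=T

Set q1 = False.
  then (q1 || q8) forces q8 = True.
  then (q1 || q7) forces q7 = True.
  then (q4 || !q7) forces q4 = True.
Set q2 = True.
  then (!q2 || q9) forces q9 = True.
Set q3 = False.
Try q5 = True:
  (!q10 || !q5 || !q8) forces q10 = False.
  clause (q10 || !q5) is falsified — backtrack.
So q5 = False.
  then (!q2 || q5 || q6) forces q6 = True.
  then (q10 || !q6) forces q10 = True.
All clauses satisfied.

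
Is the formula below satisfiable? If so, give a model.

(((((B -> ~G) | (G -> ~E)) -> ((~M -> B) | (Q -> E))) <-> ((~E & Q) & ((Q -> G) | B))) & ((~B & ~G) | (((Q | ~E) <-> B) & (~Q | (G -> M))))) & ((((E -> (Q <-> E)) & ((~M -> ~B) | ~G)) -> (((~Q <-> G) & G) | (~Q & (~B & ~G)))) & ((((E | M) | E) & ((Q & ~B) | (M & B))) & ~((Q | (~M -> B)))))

No satisfying assignment exists.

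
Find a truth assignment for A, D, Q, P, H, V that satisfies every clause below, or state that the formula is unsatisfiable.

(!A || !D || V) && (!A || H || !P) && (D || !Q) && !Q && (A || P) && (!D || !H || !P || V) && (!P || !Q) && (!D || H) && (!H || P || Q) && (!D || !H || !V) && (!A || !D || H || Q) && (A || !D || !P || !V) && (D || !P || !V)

Unit clause (!Q) forces Q = False.
Set A = True.
Set D = False.
Set P = False.
  then (!H || P || Q) forces H = False.
Set V = False.
All clauses satisfied.

A = True, D = False, Q = False, P = False, H = False, V = False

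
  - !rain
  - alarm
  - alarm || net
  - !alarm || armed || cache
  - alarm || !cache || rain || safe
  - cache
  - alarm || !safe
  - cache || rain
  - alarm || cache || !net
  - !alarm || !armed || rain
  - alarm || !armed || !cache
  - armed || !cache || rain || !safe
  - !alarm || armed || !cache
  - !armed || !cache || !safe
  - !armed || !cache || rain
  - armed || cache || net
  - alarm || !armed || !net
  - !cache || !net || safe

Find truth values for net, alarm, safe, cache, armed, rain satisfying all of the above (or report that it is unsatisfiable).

No satisfying assignment exists.

Case alarm = True:
  (!rain) forces rain = False.
  (cache) forces cache = True.
  (!alarm || !armed || rain) forces armed = False.
  Clause (!alarm || armed || !cache) is falsified — contradiction.
Case alarm = False:
  Clause (alarm) is falsified — contradiction.
Both cases fail, so the formula is unsatisfiable.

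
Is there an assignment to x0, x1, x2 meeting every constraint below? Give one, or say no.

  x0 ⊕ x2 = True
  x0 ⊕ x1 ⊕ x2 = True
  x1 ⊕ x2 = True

x0 = False; x1 = False; x2 = True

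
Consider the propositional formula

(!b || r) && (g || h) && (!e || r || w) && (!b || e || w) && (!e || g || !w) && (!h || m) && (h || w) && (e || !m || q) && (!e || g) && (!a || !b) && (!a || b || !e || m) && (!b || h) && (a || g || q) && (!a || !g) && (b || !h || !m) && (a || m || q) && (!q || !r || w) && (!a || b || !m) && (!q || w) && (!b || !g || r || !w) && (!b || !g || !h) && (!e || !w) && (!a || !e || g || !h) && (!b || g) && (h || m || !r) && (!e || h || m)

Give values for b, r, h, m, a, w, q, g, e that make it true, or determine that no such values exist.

b = False; r = False; h = False; m = True; a = False; w = True; q = True; g = True; e = False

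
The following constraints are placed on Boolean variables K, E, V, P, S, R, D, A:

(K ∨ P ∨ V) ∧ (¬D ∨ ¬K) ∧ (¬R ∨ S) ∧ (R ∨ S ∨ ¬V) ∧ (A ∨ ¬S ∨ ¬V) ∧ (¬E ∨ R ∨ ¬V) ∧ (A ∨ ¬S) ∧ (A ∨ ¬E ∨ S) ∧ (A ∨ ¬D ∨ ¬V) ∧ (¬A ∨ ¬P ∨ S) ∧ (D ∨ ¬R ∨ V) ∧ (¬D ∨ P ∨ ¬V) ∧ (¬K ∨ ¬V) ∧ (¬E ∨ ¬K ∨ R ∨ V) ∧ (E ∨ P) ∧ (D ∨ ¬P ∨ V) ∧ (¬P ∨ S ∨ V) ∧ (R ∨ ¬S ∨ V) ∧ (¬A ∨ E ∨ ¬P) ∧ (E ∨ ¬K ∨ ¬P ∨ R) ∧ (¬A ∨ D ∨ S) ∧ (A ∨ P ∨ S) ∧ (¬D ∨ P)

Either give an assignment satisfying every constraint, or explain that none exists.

Set K = False.
Set E = True.
Set V = True.
  then (¬E ∨ R ∨ ¬V) forces R = True.
  then (¬R ∨ S) forces S = True.
  then (A ∨ ¬S ∨ ¬V) forces A = True.
Set P = True.
Set D = True.
All clauses satisfied.

K = False, E = True, V = True, P = True, S = True, R = True, D = True, A = True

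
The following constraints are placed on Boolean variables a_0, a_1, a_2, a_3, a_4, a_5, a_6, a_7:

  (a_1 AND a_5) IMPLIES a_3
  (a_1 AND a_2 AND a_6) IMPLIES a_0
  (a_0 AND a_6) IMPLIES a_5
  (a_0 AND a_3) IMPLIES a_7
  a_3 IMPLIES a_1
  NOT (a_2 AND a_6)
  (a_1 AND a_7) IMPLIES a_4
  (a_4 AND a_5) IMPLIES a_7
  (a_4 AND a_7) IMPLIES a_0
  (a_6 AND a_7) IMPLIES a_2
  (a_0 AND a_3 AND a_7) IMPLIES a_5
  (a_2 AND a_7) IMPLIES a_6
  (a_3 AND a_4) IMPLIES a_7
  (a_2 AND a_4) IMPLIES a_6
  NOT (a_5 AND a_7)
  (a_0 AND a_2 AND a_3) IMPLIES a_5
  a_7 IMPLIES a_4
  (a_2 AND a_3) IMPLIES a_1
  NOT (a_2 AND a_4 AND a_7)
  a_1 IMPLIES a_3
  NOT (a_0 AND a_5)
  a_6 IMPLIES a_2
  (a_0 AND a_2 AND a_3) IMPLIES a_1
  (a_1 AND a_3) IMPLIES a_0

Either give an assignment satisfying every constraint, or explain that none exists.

Set a_0 = False.
Try a_1 = True:
  (a_0 OR NOT a_1 OR NOT a_3) forces a_3 = False.
  clause (NOT a_1 OR a_3) is falsified — backtrack.
So a_1 = False.
  then (a_1 OR NOT a_3) forces a_3 = False.
Set a_2 = True.
  then (NOT a_2 OR NOT a_6) forces a_6 = False.
  then (NOT a_2 OR NOT a_4 OR a_6) forces a_4 = False.
  then (NOT a_2 OR a_6 OR NOT a_7) forces a_7 = False.
Set a_5 = True.
All clauses satisfied.

a_0 = False, a_1 = False, a_2 = True, a_3 = False, a_4 = False, a_5 = True, a_6 = False, a_7 = False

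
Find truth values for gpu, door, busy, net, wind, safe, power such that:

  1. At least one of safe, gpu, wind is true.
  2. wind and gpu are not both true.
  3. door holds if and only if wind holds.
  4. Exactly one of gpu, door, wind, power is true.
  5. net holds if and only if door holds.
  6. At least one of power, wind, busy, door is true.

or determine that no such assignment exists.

gpu = True, door = False, busy = True, net = False, wind = False, safe = False, power = False

  (1) {safe, gpu, wind}: 1 true — at least one ✓
  (2) wind=F, gpu=T — not both ✓
  (3) door=F, wind=F — same ✓
  (4) {gpu, door, wind, power}: 1 true — exactly one ✓
  (5) net=F, door=F — same ✓
  (6) {power, wind, busy, door}: 1 true — at least one ✓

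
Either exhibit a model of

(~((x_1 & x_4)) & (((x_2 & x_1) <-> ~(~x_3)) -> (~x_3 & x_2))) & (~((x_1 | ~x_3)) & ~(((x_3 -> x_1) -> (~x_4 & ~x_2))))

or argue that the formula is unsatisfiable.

The formula is unsatisfiable.

Case x_1 = True: the conjunct ~((x_1 | ~x_3)) becomes ~((True | ~x_3)) = False.
Case x_1 = False: the formula simplifies to (~x_3 -> (~x_3 & x_2)) & (~(~x_3) & ~((~x_3 -> (~x_4 & ~x_2)))).
  x_3 = True: the conjunct ~((~x_3 -> (~x_4 & ~x_2))) becomes ~((False -> (~x_4 & ~x_2))) = False.
  x_3 = False: the conjunct ~(~x_3) becomes ~(~False) = False.
Both cases fail — unsatisfiable.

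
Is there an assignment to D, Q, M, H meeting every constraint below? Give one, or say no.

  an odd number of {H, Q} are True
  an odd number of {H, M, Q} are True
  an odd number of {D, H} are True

D = False; Q = False; M = False; H = True

{H, Q}: 1 true → odd ✓
{H, M, Q}: 1 true → odd ✓
{D, H}: 1 true → odd ✓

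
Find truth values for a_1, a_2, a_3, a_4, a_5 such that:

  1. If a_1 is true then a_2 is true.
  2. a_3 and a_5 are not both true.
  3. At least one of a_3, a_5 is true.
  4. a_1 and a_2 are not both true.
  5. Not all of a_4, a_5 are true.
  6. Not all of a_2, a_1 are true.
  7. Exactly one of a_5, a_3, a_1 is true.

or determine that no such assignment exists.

a_1 = False, a_2 = True, a_3 = True, a_4 = True, a_5 = False

  (1) a_1=F ⇒ a_2: vacuous ✓
  (2) a_3=T, a_5=F — not both ✓
  (3) {a_3, a_5}: 1 true — at least one ✓
  (4) a_1=F, a_2=T — not both ✓
  (5) {a_4, a_5}: 1/2 true — not all ✓
  (6) {a_2, a_1}: 1/2 true — not all ✓
  (7) {a_5, a_3, a_1}: 1 true — exactly one ✓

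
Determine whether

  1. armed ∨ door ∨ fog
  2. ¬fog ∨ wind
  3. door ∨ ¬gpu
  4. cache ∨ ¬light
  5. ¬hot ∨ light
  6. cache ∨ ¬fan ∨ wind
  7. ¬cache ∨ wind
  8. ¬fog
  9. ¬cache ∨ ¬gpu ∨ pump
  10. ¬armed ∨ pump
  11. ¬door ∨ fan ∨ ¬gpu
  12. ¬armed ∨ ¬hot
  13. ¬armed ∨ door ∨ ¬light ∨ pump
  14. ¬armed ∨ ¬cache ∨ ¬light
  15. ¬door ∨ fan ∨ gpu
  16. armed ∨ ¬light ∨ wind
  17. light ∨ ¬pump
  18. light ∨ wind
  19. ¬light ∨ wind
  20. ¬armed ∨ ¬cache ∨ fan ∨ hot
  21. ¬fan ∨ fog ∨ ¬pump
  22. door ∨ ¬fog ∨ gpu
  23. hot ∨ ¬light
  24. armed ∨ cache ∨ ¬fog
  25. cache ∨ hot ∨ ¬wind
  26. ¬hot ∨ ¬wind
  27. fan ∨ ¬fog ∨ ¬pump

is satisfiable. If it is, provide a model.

Unit clause (¬fog) forces fog = False.
Try armed = True:
  (¬armed ∨ pump) forces pump = True.
  (¬armed ∨ ¬hot) forces hot = False.
  (light ∨ ¬pump) forces light = True.
  clause (hot ∨ ¬light) is falsified — backtrack.
So armed = False.
  then (armed ∨ door ∨ fog) forces door = True.
Try light = True:
  (cache ∨ ¬light) forces cache = True.
  (¬cache ∨ wind) forces wind = True.
  (hot ∨ ¬light) forces hot = True.
  clause (¬hot ∨ ¬wind) is falsified — backtrack.
So light = False.
  then (¬hot ∨ light) forces hot = False.
  then (light ∨ ¬pump) forces pump = False.
  then (light ∨ wind) forces wind = True.
  then (cache ∨ hot ∨ ¬wind) forces cache = True.
  then (¬cache ∨ ¬gpu ∨ pump) forces gpu = False.
  then (¬door ∨ fan ∨ gpu) forces fan = True.
All clauses satisfied.

armed = False; fog = False; light = False; wind = True; gpu = False; cache = True; fan = True; door = True; pump = False; hot = False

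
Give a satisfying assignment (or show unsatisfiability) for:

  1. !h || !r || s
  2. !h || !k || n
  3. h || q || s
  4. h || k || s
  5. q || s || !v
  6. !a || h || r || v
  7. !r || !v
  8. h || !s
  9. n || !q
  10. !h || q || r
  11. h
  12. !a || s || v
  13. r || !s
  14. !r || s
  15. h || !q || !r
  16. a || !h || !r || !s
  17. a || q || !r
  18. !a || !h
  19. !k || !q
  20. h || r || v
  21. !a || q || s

Unit clause (h) forces h = True.
In (!a || !h) only !a is left, so a = False.
Try r = True:
  (!h || !r || s) forces s = True.
  clause (a || !h || !r || !s) is falsified — backtrack.
So r = False.
  then (!h || q || r) forces q = True.
  then (r || !s) forces s = False.
  then (!k || !q) forces k = False.
  then (n || !q) forces n = True.
Set v = True.
All clauses satisfied.

h: True, r: False, q: True, v: True, k: False, n: True, s: False, a: False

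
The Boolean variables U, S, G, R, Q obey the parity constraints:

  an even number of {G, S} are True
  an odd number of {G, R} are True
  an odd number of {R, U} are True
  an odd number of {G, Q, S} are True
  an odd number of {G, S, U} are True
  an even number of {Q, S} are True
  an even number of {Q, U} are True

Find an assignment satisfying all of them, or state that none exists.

U = True, S = True, G = True, R = False, Q = True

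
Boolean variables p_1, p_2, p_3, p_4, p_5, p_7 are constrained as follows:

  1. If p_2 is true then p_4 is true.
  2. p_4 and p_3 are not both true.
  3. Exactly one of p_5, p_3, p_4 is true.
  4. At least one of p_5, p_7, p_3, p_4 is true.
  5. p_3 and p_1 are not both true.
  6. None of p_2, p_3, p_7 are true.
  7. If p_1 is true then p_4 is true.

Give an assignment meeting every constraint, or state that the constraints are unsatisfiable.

p_1 = False; p_2 = False; p_3 = False; p_4 = False; p_5 = True; p_7 = False

  (1) p_2=F ⇒ p_4: vacuous ✓
  (2) p_4=F, p_3=F — not both ✓
  (3) {p_5, p_3, p_4}: 1 true — exactly one ✓
  (4) {p_5, p_7, p_3, p_4}: 1 true — at least one ✓
  (5) p_3=F, p_1=F — not both ✓
  (6) {p_2, p_3, p_7}: 0 true — none ✓
  (7) p_1=F ⇒ p_4: vacuous ✓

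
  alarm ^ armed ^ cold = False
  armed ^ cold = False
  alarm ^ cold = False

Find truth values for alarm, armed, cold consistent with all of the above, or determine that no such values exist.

alarm = False, armed = False, cold = False

alarm ^ armed ^ cold = F ^ F ^ F = False ✓
armed ^ cold = F ^ F = False ✓
alarm ^ cold = F ^ F = False ✓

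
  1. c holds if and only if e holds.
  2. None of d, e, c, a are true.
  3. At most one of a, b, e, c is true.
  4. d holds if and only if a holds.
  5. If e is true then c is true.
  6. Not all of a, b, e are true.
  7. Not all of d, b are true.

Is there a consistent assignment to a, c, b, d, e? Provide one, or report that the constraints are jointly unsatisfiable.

a: False; c: False; b: False; d: False; e: False

  (1) c=F, e=F — same ✓
  (2) {d, e, c, a}: 0 true — none ✓
  (3) {a, b, e, c}: 0 true — at most one ✓
  (4) d=F, a=F — same ✓
  (5) e=F ⇒ c: vacuous ✓
  (6) {a, b, e}: 0/3 true — not all ✓
  (7) {d, b}: 0/2 true — not all ✓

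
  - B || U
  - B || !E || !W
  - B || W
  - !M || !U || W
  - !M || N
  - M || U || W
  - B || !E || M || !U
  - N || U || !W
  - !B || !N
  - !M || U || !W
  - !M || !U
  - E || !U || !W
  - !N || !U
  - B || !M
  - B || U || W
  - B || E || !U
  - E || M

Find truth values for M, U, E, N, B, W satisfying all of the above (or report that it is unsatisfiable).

Try M = True:
  (!M || N) forces N = True.
  (!B || !N) forces B = False.
  clause (B || !M) is falsified — backtrack.
So M = False.
  then (E || M) forces E = True.
Try U = False:
  (B || U) forces B = True.
  (M || U || W) forces W = True.
  (N || U || !W) forces N = True.
  clause (!B || !N) is falsified — backtrack.
So U = True.
  then (B || !E || M || !U) forces B = True.
  then (!B || !N) forces N = False.
Set W = False.
All clauses satisfied.

M=F, U=T, E=T, N=F, B=T, W=F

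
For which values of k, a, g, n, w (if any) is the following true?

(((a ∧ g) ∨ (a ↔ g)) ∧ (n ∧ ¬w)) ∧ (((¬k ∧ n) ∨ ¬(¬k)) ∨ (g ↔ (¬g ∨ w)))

k=F, a=F, g=F, n=T, w=F

  ((a ∧ g) ∨ (a ↔ g)) ∧ (n ∧ ¬w) = True
    (a ∧ g) ∨ (a ↔ g) = True
      a ∧ g = False
      a ↔ g = True
    n ∧ ¬w = True
      ¬w = True
  ((¬k ∧ n) ∨ ¬(¬k)) ∨ (g ↔ (¬g ∨ w)) = True
    (¬k ∧ n) ∨ ¬(¬k) = True
      ¬k ∧ n = True
        ¬k = True
      ¬(¬k) = False
        ¬k = True
    g ↔ (¬g ∨ w) = False
      ¬g ∨ w = True
        ¬g = True
Both conjuncts True, so the formula holds.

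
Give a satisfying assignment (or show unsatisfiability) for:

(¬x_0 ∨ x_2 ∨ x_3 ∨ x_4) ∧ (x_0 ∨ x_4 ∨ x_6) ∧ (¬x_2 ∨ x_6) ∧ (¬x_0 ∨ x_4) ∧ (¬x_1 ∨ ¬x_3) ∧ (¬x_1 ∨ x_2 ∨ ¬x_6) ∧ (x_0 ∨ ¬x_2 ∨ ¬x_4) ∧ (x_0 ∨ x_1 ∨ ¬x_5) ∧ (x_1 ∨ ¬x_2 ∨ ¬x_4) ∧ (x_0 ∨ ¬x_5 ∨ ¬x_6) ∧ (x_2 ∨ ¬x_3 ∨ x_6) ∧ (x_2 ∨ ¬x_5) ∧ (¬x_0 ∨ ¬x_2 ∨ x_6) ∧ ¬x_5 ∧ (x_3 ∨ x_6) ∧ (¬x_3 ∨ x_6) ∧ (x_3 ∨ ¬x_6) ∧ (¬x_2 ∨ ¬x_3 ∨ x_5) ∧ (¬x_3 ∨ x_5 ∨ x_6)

x_0 = False; x_1 = False; x_2 = False; x_3 = True; x_4 = False; x_5 = False; x_6 = True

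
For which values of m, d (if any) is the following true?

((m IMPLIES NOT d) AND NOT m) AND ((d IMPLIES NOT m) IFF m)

The formula is unsatisfiable.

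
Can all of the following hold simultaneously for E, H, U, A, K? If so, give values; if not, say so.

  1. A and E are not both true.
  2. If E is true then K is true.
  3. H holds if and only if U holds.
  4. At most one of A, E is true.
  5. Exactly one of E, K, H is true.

E = False; H = True; U = True; A = False; K = False

  (1) A=F, E=F — not both ✓
  (2) E=F ⇒ K: vacuous ✓
  (3) H=T, U=T — same ✓
  (4) {A, E}: 0 true — at most one ✓
  (5) {E, K, H}: 1 true — exactly one ✓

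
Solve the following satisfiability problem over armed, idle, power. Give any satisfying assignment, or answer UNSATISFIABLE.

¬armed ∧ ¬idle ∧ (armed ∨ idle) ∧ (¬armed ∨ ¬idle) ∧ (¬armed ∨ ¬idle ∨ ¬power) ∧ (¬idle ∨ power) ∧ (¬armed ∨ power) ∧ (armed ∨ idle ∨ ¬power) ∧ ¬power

Case armed = True:
  Clause (¬armed) is falsified — contradiction.
Case armed = False:
  (¬idle) forces idle = False.
  Clause (armed ∨ idle) is falsified — contradiction.
Both cases fail, so the formula is unsatisfiable.

Unsatisfiable — no assignment works.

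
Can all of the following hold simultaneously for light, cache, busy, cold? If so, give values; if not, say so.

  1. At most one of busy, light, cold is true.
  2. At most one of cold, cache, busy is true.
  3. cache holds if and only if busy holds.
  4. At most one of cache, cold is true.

light: False, cache: False, busy: False, cold: True

  (1) {busy, light, cold}: 1 true — at most one ✓
  (2) {cold, cache, busy}: 1 true — at most one ✓
  (3) cache=F, busy=F — same ✓
  (4) {cache, cold}: 1 true — at most one ✓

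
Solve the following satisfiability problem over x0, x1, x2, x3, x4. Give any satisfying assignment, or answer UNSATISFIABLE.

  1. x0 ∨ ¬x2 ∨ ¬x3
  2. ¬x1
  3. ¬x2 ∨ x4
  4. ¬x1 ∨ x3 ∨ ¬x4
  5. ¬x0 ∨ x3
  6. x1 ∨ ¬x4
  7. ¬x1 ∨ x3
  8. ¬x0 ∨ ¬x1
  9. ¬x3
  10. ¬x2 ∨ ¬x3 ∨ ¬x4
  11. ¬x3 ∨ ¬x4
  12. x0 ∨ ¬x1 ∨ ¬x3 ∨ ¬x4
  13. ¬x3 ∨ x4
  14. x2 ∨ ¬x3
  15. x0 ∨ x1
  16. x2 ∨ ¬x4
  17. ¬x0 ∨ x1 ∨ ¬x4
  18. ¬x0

The formula is unsatisfiable.

Case x0 = True:
  Clause (¬x0) is falsified — contradiction.
Case x0 = False:
  (¬x1) forces x1 = False.
  Clause (x0 ∨ x1) is falsified — contradiction.
Both cases fail, so the formula is unsatisfiable.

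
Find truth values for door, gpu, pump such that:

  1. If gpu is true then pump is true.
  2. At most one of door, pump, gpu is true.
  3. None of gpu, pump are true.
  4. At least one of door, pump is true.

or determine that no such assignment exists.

door: True; gpu: False; pump: False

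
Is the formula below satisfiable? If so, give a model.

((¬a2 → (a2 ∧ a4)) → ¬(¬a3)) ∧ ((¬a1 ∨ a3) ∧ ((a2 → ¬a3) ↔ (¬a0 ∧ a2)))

a0: True, a1: False, a2: True, a3: True, a4: True

  (¬a2 → (a2 ∧ a4)) → ¬(¬a3) = True
    ¬a2 → (a2 ∧ a4) = True
      ¬a2 = False
      a2 ∧ a4 = True
    ¬(¬a3) = True
      ¬a3 = False
  (¬a1 ∨ a3) ∧ ((a2 → ¬a3) ↔ (¬a0 ∧ a2)) = True
    ¬a1 ∨ a3 = True
      ¬a1 = True
    (a2 → ¬a3) ↔ (¬a0 ∧ a2) = True
      a2 → ¬a3 = False
        ¬a3 = False
      ¬a0 ∧ a2 = False
        ¬a0 = False
Both conjuncts True, so the formula holds.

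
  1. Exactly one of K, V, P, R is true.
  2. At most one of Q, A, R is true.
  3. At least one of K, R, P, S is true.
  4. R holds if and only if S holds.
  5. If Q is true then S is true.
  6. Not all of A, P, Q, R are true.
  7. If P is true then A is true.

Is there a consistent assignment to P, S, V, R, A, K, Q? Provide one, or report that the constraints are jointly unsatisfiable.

P: False, S: False, V: False, R: False, A: False, K: True, Q: False

  (1) {K, V, P, R}: 1 true — exactly one ✓
  (2) {Q, A, R}: 0 true — at most one ✓
  (3) {K, R, P, S}: 1 true — at least one ✓
  (4) R=F, S=F — same ✓
  (5) Q=F ⇒ S: vacuous ✓
  (6) {A, P, Q, R}: 0/4 true — not all ✓
  (7) P=F ⇒ A: vacuous ✓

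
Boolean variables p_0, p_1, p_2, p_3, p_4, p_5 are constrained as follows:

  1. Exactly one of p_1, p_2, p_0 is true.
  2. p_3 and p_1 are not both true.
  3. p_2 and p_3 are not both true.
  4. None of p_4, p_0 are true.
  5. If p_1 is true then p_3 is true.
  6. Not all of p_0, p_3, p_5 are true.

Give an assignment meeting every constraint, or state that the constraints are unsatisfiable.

p_0 = False, p_1 = False, p_2 = True, p_3 = False, p_4 = False, p_5 = True

  (1) {p_1, p_2, p_0}: 1 true — exactly one ✓
  (2) p_3=F, p_1=F — not both ✓
  (3) p_2=T, p_3=F — not both ✓
  (4) {p_4, p_0}: 0 true — none ✓
  (5) p_1=F ⇒ p_3: vacuous ✓
  (6) {p_0, p_3, p_5}: 1/3 true — not all ✓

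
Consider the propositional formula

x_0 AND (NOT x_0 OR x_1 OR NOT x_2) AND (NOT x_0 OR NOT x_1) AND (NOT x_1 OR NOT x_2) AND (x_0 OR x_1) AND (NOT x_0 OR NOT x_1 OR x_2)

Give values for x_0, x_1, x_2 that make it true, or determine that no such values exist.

Unit clause (x_0) forces x_0 = True.
In (NOT x_0 OR NOT x_1) only NOT x_1 is left, so x_1 = False.
In (NOT x_0 OR x_1 OR NOT x_2) only NOT x_2 is left, so x_2 = False.
Check each clause:
  (x_0): x_0 holds.
  (NOT x_0 OR x_1 OR NOT x_2): NOT x_2 holds.
  (NOT x_0 OR NOT x_1): NOT x_1 holds.
  (NOT x_1 OR NOT x_2): NOT x_1 holds.
  (x_0 OR x_1): x_0 holds.
  (NOT x_0 OR NOT x_1 OR x_2): NOT x_1 holds.
All clauses satisfied.

x_0: True; x_1: False; x_2: False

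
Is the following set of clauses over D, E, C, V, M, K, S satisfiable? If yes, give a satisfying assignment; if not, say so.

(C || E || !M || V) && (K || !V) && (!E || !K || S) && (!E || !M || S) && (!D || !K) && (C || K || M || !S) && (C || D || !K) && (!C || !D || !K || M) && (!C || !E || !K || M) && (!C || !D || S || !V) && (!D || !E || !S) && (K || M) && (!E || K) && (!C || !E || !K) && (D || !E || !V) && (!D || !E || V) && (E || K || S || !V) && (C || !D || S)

Set D = False.
Try E = True:
  (!E || K) forces K = True.
  (!E || !K || S) forces S = True.
  (C || D || !K) forces C = True.
  clause (!C || !E || !K) is falsified — backtrack.
So E = False.
Set C = True.
Set V = True.
  then (K || !V) forces K = True.
Set M = True.
Set S = True.
All clauses satisfied.

D = False; E = False; C = True; V = True; M = True; K = True; S = True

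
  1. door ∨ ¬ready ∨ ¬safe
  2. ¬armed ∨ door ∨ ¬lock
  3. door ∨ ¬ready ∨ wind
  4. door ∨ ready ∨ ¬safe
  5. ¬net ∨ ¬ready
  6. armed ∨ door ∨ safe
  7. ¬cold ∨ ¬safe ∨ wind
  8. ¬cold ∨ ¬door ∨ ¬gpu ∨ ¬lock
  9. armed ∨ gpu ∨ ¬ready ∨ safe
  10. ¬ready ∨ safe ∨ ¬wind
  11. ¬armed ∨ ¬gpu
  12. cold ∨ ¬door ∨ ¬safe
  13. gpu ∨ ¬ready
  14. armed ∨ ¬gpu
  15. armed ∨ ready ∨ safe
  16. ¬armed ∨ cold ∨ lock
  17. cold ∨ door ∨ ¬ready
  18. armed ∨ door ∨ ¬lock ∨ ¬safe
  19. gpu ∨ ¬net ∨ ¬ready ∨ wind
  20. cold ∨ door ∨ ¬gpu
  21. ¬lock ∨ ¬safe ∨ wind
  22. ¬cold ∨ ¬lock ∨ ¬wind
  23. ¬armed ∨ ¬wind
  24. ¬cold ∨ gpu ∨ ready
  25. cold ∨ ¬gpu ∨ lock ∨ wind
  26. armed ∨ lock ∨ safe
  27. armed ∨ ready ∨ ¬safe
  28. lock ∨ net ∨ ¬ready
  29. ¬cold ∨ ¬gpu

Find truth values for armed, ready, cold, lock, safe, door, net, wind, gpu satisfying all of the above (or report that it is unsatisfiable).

armed = True; ready = False; cold = False; lock = True; safe = False; door = True; net = False; wind = False; gpu = False

Try armed = False:
  (armed ∨ ¬gpu) forces gpu = False.
  (gpu ∨ ¬ready) forces ready = False.
  (armed ∨ ready ∨ safe) forces safe = True.
  clause (armed ∨ ready ∨ ¬safe) is falsified — backtrack.
So armed = True.
  then (¬armed ∨ ¬gpu) forces gpu = False.
  then (gpu ∨ ¬ready) forces ready = False.
  then (¬armed ∨ ¬wind) forces wind = False.
  then (¬cold ∨ gpu ∨ ready) forces cold = False.
  then (¬armed ∨ cold ∨ lock) forces lock = True.
  then (¬lock ∨ ¬safe ∨ wind) forces safe = False.
  then (¬armed ∨ door ∨ ¬lock) forces door = True.
Set net = False.
All clauses satisfied.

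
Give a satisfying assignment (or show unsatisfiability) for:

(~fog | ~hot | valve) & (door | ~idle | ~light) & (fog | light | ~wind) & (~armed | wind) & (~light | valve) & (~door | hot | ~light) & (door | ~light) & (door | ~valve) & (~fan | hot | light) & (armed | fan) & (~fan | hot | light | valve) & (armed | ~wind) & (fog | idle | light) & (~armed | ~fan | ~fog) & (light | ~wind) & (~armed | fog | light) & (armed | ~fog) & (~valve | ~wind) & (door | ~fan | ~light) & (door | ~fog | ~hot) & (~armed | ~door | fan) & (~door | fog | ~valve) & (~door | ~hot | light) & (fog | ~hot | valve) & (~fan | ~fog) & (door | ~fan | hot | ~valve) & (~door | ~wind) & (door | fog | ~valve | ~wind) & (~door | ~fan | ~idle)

Unsatisfiable — no assignment works.

Case valve = True:
  (door | ~valve) forces door = True.
  (~valve | ~wind) forces wind = False.
  (~armed | wind) forces armed = False.
  (armed | fan) forces fan = True.
  (armed | ~fog) forces fog = False.
  Clause (~door | fog | ~valve) is falsified — contradiction.
Case valve = False:
  (~light | valve) forces light = False.
  (light | ~wind) forces wind = False.
  (~armed | wind) forces armed = False.
  (armed | fan) forces fan = True.
  (~fan | hot | light) forces hot = True.
  (~fog | ~hot | valve) forces fog = False.
  Clause (fog | ~hot | valve) is falsified — contradiction.
Both cases fail, so the formula is unsatisfiable.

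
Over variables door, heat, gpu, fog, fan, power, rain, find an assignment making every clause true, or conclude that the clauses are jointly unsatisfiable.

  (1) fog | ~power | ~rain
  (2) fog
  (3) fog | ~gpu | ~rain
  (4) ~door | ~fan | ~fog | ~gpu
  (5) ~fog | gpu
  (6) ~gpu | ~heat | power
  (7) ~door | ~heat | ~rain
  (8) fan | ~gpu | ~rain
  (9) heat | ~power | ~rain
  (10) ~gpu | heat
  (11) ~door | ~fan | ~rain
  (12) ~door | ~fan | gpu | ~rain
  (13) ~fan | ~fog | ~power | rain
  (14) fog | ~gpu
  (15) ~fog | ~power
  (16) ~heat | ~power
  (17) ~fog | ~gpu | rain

Case fog = True:
  (~fog | gpu) forces gpu = True.
  (~gpu | heat) forces heat = True.
  (~gpu | ~heat | power) forces power = True.
  Clause (~fog | ~power) is falsified — contradiction.
Case fog = False:
  Clause (fog) is falsified — contradiction.
Both cases fail, so the formula is unsatisfiable.

No satisfying assignment exists.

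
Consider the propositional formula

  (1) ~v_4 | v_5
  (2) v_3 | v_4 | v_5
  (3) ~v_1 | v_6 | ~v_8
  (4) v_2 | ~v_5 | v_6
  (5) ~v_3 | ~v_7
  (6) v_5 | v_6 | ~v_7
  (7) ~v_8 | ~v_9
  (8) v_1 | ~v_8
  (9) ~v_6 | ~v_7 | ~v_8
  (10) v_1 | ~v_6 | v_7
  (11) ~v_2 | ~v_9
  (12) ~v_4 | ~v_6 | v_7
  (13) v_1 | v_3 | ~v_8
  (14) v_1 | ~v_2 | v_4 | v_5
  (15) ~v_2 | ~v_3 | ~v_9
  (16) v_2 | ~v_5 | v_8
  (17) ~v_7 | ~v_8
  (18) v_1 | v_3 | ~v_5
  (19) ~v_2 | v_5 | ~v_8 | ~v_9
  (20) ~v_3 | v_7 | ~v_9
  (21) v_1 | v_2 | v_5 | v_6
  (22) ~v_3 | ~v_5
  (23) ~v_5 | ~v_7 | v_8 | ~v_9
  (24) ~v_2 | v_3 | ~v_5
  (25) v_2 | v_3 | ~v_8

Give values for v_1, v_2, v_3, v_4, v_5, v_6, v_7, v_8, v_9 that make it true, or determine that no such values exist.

Set v_1 = True.
Set v_2 = True.
  then (~v_2 | ~v_9) forces v_9 = False.
Try v_3 = False:
  (~v_2 | v_3 | ~v_5) forces v_5 = False.
  (~v_4 | v_5) forces v_4 = False.
  clause (v_3 | v_4 | v_5) is falsified — backtrack.
So v_3 = True.
  then (~v_3 | ~v_7) forces v_7 = False.
  then (~v_3 | ~v_5) forces v_5 = False.
  then (~v_4 | v_5) forces v_4 = False.
Set v_6 = True.
Set v_8 = True.
All clauses satisfied.

v_1 = True, v_2 = True, v_3 = True, v_4 = False, v_5 = False, v_6 = True, v_7 = False, v_8 = True, v_9 = False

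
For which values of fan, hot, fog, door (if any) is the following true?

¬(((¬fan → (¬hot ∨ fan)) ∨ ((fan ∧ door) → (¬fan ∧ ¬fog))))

No satisfying assignment exists.

Case fan = True: the formula becomes ¬((True ∨ ¬door)) = False.
Case fan = False: the formula becomes ¬((¬hot ∨ True)) = False.
Both cases fail — unsatisfiable.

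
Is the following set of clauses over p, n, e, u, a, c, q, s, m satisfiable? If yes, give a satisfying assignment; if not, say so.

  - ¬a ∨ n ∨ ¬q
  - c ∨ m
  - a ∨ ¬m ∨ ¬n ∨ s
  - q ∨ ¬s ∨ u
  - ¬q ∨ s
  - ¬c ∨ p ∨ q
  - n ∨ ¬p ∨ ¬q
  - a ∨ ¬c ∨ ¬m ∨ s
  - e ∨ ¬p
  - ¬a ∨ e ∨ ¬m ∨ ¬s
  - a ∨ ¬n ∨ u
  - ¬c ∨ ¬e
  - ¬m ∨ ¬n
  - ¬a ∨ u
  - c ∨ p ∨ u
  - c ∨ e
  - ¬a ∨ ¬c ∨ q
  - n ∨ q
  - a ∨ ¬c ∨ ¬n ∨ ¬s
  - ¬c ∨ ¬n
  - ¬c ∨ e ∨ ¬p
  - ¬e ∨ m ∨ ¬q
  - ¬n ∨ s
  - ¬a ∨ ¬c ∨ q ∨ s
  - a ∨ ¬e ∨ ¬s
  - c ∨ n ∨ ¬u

p: False, n: False, e: False, u: False, a: False, c: True, q: True, s: True, m: False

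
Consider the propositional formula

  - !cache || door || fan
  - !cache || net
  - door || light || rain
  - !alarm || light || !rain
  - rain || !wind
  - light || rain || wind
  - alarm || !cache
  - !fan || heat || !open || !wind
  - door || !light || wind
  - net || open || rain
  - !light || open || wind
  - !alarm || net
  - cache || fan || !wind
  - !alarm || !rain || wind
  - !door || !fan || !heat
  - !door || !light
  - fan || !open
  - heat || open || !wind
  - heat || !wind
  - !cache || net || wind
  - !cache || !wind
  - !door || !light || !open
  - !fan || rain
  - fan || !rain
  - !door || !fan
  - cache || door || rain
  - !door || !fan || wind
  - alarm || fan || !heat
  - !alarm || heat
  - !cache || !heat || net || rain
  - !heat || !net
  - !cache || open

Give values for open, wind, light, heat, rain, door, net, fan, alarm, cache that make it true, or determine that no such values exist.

Set open = False.
  then (!cache || open) forces cache = False.
Set wind = False.
  then (!light || open || wind) forces light = False.
  then (light || rain || wind) forces rain = True.
  then (!alarm || !rain || wind) forces alarm = False.
  then (fan || !rain) forces fan = True.
  then (!door || !fan) forces door = False.
Set heat = False.
Set net = True.
All clauses satisfied.

open = False, wind = False, light = False, heat = False, rain = True, door = False, net = True, fan = True, alarm = False, cache = False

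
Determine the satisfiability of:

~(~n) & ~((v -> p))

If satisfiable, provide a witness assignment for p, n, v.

p=F, n=T, v=T

  ~(~n) = True
    ~n = False
  ~((v -> p)) = True
    v -> p = False
Both conjuncts True, so the formula holds.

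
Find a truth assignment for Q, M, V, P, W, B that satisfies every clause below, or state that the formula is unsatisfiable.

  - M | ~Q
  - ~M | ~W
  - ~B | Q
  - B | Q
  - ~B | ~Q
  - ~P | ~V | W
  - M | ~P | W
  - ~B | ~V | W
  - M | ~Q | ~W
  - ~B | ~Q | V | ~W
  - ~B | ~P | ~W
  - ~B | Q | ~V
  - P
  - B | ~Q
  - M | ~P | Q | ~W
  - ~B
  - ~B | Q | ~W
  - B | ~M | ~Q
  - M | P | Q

Case B = True:
  Clause (~B) is falsified — contradiction.
Case B = False:
  (B | Q) forces Q = True.
  Clause (B | ~Q) is falsified — contradiction.
Both cases fail, so the formula is unsatisfiable.

Unsatisfiable — no assignment works.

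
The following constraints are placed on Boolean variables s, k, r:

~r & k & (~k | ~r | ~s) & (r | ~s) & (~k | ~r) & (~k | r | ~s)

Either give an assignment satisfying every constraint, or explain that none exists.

Unit clause (~r) forces r = False.
Unit clause (k) forces k = True.
In (r | ~s) only ~s is left, so s = False.
All clauses satisfied.

s=F, k=T, r=F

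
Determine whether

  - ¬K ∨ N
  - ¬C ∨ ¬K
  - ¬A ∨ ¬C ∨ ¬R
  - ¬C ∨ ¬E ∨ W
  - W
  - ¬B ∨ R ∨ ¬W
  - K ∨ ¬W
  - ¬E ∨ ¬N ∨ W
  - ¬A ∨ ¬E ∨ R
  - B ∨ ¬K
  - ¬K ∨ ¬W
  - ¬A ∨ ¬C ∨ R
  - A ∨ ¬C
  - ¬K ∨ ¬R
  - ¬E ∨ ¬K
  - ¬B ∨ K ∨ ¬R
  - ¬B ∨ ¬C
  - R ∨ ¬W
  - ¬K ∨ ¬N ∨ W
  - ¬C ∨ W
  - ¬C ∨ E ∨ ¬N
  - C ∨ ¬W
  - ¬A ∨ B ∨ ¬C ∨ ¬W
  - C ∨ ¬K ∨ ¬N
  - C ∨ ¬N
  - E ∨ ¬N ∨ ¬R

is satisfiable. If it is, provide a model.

Case W = True:
  (K ∨ ¬W) forces K = True.
  Clause (¬K ∨ ¬W) is falsified — contradiction.
Case W = False:
  Clause (W) is falsified — contradiction.
Both cases fail, so the formula is unsatisfiable.

The formula is unsatisfiable.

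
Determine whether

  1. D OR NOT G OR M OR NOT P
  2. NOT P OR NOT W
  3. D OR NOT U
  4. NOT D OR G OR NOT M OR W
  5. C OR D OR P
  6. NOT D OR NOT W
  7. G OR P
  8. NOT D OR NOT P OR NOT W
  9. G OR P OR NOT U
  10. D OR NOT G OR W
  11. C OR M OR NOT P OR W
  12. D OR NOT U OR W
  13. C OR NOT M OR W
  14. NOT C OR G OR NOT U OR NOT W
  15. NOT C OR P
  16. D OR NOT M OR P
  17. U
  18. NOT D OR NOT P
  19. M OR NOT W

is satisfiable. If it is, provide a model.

Unit clause (U) forces U = True.
In (D OR NOT U) only D is left, so D = True.
In (NOT D OR NOT W) only NOT W is left, so W = False.
In (NOT D OR NOT P) only NOT P is left, so P = False.
In (G OR P) only G is left, so G = True.
In (NOT C OR P) only NOT C is left, so C = False.
In (C OR NOT M OR W) only NOT M is left, so M = False.
All clauses satisfied.

W: False; P: False; M: False; G: True; D: True; C: False; U: True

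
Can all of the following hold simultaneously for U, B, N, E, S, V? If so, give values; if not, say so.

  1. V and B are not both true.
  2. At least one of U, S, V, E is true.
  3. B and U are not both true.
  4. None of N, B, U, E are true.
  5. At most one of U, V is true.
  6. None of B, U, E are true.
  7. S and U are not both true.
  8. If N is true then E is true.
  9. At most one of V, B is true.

U = False; B = False; N = False; E = False; S = True; V = False

  (1) V=F, B=F — not both ✓
  (2) {U, S, V, E}: 1 true — at least one ✓
  (3) B=F, U=F — not both ✓
  (4) {N, B, U, E}: 0 true — none ✓
  (5) {U, V}: 0 true — at most one ✓
  (6) {B, U, E}: 0 true — none ✓
  (7) S=T, U=F — not both ✓
  (8) N=F ⇒ E: vacuous ✓
  (9) {V, B}: 0 true — at most one ✓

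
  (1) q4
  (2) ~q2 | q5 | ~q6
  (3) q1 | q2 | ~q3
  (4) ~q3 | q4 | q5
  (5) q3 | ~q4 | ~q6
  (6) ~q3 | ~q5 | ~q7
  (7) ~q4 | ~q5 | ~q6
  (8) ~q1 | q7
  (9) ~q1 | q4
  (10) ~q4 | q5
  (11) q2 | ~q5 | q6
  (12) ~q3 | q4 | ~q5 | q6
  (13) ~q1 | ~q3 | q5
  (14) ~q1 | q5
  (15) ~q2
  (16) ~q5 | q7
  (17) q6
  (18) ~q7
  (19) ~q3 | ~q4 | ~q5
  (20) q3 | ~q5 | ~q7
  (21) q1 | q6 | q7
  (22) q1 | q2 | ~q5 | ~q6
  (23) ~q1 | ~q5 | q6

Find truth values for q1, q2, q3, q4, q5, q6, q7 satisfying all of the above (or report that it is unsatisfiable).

Case q4 = True:
  (~q4 | q5) forces q5 = True.
  (~q4 | ~q5 | ~q6) forces q6 = False.
  Clause (q6) is falsified — contradiction.
Case q4 = False:
  Clause (q4) is falsified — contradiction.
Both cases fail, so the formula is unsatisfiable.

No satisfying assignment exists.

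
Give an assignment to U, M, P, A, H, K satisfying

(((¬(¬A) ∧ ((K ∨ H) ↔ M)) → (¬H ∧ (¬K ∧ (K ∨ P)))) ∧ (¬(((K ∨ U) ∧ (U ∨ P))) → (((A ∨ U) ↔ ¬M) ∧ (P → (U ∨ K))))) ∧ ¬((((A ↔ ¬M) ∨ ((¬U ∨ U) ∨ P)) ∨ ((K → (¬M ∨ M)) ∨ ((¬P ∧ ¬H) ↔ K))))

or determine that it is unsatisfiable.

Unsatisfiable — no assignment works.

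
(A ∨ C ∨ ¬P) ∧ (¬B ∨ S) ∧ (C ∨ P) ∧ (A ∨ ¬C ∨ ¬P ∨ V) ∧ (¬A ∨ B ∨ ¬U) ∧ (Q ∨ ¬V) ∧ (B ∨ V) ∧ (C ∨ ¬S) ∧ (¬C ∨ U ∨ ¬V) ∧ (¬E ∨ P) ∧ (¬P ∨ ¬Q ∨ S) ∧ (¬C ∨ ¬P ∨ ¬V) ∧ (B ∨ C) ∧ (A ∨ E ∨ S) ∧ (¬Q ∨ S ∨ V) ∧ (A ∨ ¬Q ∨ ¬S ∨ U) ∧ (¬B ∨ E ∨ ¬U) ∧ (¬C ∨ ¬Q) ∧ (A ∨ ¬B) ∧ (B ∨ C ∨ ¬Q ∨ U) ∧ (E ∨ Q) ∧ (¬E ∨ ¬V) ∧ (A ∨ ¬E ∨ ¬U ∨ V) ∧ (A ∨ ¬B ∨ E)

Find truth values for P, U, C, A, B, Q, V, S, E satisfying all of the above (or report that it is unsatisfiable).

P: True, U: False, C: True, A: True, B: True, Q: False, V: False, S: True, E: True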